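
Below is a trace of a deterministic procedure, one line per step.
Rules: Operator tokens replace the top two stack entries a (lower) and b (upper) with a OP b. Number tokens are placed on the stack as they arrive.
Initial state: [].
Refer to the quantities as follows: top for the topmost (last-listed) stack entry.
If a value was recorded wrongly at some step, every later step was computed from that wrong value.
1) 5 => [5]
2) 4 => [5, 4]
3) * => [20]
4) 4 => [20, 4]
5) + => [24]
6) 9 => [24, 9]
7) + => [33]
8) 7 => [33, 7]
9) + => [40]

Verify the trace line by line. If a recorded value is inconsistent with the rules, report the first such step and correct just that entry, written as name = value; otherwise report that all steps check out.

Step 1: push 5: top = 5 — checks out.
Step 2: push 4: top = 4 — confirmed correct.
Step 3: 5 * 4 = 20 — exactly as logged.
Step 4: push 4: top = 4 — verified.
Step 5: 20 + 4 = 24 — no discrepancy.
Step 6: push 9: top = 9 — same as recorded.
Step 7: 24 + 9 = 33 — same as recorded.
Step 8: push 7: top = 7 — consistent with the trace.
Step 9: 33 + 7 = 40 — same as recorded.
Every step is consistent.

no error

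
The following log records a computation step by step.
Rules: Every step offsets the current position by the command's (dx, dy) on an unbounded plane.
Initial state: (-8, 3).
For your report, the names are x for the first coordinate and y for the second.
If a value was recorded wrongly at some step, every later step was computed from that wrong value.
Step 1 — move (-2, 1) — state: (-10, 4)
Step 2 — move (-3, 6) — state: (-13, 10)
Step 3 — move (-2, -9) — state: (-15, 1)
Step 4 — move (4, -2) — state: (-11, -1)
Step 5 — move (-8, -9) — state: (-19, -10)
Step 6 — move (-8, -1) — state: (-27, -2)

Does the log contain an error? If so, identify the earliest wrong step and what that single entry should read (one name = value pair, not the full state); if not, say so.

Recomputing the run from the initial state:
step 1: x = -10, y = 4
step 2: x = -13, y = 10
step 3: x = -15, y = 1
step 4: x = -11, y = -1
step 5: x = -19, y = -10
step 6: x = -27, y = -11
The first disagreement with the log is at step 6, where the value should be y = -11.

step 6, y = -11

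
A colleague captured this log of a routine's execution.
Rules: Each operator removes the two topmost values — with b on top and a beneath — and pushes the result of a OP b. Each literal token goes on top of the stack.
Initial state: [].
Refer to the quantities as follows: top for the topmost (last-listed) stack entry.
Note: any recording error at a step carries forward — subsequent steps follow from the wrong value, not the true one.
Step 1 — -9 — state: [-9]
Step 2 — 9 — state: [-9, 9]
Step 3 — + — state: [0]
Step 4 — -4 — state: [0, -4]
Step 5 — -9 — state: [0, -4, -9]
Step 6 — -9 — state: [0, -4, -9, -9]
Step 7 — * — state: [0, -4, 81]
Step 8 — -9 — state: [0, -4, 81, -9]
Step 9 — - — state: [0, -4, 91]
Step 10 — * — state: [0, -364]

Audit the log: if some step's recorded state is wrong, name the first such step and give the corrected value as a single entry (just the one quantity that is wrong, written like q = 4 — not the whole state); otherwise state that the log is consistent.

step 9, top = 90

step 1: push -9: top = -9 -> agrees with the log
step 2: push 9: top = 9 -> verified
step 3: -9 + 9 = 0 -> checks out
step 4: push -4: top = -4 -> consistent with the log
step 5: push -9: top = -9 -> same as recorded
step 6: push -9: top = -9 -> matches
step 7: -9 * -9 = 81 -> in agreement
step 8: push -9: top = -9 -> no discrepancy
step 9: 81 - -9 = 90 -> this is not what the log shows
Conclusion: step 9 carries the first error; the entry should be top = 90.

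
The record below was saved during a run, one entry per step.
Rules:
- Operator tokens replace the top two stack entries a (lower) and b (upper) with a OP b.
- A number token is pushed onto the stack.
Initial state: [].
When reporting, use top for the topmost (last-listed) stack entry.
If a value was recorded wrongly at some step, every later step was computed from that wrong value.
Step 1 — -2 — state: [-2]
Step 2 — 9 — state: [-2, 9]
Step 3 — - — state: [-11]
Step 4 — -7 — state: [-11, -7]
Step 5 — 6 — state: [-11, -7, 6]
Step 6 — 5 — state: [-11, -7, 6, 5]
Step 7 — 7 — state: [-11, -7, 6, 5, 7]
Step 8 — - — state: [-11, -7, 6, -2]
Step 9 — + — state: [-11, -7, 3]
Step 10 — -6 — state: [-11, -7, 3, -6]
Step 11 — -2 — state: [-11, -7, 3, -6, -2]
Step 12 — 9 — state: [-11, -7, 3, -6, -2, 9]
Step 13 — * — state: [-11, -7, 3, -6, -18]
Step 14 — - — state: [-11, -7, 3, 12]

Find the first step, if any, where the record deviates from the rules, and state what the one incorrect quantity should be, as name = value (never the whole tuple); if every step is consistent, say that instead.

Recomputing the run from the initial state:
step 1: [-2]
step 2: [-2, 9]
step 3: [-11]
step 4: [-11, -7]
step 5: [-11, -7, 6]
step 6: [-11, -7, 6, 5]
step 7: [-11, -7, 6, 5, 7]
step 8: [-11, -7, 6, -2]
step 9: [-11, -7, 4]
step 10: [-11, -7, 4, -6]
step 11: [-11, -7, 4, -6, -2]
step 12: [-11, -7, 4, -6, -2, 9]
step 13: [-11, -7, 4, -6, -18]
step 14: [-11, -7, 4, 12]
The first disagreement with the record is at step 9, where the value should be top = 4.

step 9, top = 4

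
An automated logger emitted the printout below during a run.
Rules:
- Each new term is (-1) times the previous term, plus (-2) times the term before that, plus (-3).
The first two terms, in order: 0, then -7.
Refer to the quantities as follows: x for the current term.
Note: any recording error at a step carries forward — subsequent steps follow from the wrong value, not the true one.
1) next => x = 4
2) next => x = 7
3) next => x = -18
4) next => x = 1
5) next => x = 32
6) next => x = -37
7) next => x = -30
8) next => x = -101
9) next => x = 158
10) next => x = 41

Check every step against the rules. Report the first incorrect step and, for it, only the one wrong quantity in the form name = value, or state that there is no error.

Recomputing the run from the initial state:
step 1: x = 4
step 2: x = 7
step 3: x = -18
step 4: x = 1
step 5: x = 32
step 6: x = -37
step 7: x = -30
step 8: x = 101
step 9: x = -44
step 10: x = -161
The first disagreement with the printout is at step 8, where the value should be x = 101.

step 8, x = 101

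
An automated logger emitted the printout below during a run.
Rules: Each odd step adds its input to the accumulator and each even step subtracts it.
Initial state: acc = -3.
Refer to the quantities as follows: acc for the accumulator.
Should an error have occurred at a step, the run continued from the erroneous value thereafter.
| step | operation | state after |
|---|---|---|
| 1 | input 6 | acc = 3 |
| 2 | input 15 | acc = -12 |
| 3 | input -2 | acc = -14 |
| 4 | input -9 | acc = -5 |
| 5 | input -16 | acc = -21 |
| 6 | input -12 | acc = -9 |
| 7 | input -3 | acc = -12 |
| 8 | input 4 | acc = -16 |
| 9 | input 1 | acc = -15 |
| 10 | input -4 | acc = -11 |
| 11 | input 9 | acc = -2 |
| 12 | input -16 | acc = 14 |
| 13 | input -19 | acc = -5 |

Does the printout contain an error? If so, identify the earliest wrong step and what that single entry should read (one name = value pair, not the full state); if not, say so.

step 1: acc = -3 + 6 = 3 -> consistent with the printout
step 2: acc = 3 - 15 = -12 -> same as recorded
step 3: acc = -12 + -2 = -14 -> same as recorded
step 4: acc = -14 - -9 = -5 -> exactly as logged
step 5: acc = -5 + -16 = -21 -> in agreement
step 6: acc = -21 - -12 = -9 -> same as recorded
step 7: acc = -9 + -3 = -12 -> in agreement
step 8: acc = -12 - 4 = -16 -> same as recorded
step 9: acc = -16 + 1 = -15 -> agrees with the printout
step 10: acc = -15 - -4 = -11 -> consistent with the printout
step 11: acc = -11 + 9 = -2 -> agrees with the printout
step 12: acc = -2 - -16 = 14 -> no discrepancy
step 13: acc = 14 + -19 = -5 -> consistent with the printout
The whole run recomputes cleanly — no discrepancies.

no error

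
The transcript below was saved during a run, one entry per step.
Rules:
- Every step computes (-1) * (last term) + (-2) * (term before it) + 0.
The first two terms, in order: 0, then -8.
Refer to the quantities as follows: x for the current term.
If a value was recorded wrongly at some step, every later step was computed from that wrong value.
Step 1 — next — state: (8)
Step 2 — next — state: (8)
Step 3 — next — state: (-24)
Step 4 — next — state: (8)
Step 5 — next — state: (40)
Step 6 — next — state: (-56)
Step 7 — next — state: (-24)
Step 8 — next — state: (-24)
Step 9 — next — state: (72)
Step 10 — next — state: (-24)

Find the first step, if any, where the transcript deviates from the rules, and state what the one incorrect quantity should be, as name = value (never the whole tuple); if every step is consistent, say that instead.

step 8, x = 136

step 1: x = -1*(-8) + (-2)*(0) + (0) = 8 -> verified
step 2: x = -1*(8) + (-2)*(-8) + (0) = 8 -> matches
step 3: x = -1*(8) + (-2)*(8) + (0) = -24 -> verified
step 4: x = -1*(-24) + (-2)*(8) + (0) = 8 -> exactly as logged
step 5: x = -1*(8) + (-2)*(-24) + (0) = 40 -> no discrepancy
step 6: x = -1*(40) + (-2)*(8) + (0) = -56 -> same as recorded
step 7: x = -1*(-56) + (-2)*(40) + (0) = -24 -> matches
step 8: x = -1*(-24) + (-2)*(-56) + (0) = 136 -> this is not what the transcript shows
Conclusion: step 8 carries the first error; the entry should be x = 136.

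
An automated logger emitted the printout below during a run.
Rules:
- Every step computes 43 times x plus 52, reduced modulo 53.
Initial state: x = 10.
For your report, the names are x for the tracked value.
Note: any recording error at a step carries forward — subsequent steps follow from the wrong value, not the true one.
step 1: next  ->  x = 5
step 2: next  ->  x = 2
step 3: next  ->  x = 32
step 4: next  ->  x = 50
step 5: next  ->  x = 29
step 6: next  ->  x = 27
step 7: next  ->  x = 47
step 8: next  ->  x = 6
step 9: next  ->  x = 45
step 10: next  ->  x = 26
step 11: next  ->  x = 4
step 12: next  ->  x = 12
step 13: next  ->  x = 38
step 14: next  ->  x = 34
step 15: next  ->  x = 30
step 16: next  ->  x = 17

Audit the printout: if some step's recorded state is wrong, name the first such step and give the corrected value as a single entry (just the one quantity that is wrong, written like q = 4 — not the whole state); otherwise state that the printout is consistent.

Step 1: x = (43*10 + 52) mod 53 = 5 — in agreement.
Step 2: x = (43*5 + 52) mod 53 = 2 — verified.
Step 3: x = (43*2 + 52) mod 53 = 32 — consistent with the printout.
Step 4: x = (43*32 + 52) mod 53 = 50 — verified.
Step 5: x = (43*50 + 52) mod 53 = 29 — exactly as logged.
Step 6: x = (43*29 + 52) mod 53 = 27 — same as recorded.
Step 7: x = (43*27 + 52) mod 53 = 47 — confirmed correct.
Step 8: x = (43*47 + 52) mod 53 = 6 — matches.
Step 9: x = (43*6 + 52) mod 53 = 45 — confirmed correct.
Step 10: x = (43*45 + 52) mod 53 = 26 — verified.
Step 11: x = (43*26 + 52) mod 53 = 4 — same as recorded.
Step 12: x = (43*4 + 52) mod 53 = 12 — same as recorded.
Step 13: x = (43*12 + 52) mod 53 = 38 — consistent with the printout.
Step 14: x = (43*38 + 52) mod 53 = 43 — the recorded entry deviates here.
The earliest wrong entry is at step 14: it should read x = 43.

step 14, x = 43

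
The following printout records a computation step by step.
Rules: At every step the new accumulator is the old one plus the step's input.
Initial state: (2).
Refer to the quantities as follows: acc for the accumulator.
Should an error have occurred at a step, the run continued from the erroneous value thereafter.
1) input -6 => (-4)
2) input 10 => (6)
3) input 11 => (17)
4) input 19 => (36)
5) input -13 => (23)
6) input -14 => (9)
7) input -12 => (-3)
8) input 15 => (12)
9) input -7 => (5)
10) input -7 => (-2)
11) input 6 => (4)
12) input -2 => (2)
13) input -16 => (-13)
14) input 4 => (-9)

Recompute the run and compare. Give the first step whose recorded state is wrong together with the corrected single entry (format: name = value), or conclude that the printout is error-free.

Recomputing the run from the initial state:
step 1: acc = -4
step 2: acc = 6
step 3: acc = 17
step 4: acc = 36
step 5: acc = 23
step 6: acc = 9
step 7: acc = -3
step 8: acc = 12
step 9: acc = 5
step 10: acc = -2
step 11: acc = 4
step 12: acc = 2
step 13: acc = -14
step 14: acc = -10
The first disagreement with the printout is at step 13, where the value should be acc = -14.

step 13, acc = -14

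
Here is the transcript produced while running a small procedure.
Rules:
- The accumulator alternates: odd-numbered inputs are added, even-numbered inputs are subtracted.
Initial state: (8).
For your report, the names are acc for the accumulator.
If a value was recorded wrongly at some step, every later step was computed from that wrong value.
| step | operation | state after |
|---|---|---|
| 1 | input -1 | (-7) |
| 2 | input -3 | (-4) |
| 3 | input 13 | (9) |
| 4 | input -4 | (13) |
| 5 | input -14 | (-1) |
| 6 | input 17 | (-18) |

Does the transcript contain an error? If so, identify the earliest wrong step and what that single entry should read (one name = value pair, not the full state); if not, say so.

step 1, acc = 7

Recomputing the run from the initial state:
step 1: acc = 7
step 2: acc = 10
step 3: acc = 23
step 4: acc = 27
step 5: acc = 13
step 6: acc = -4
The first disagreement with the transcript is at step 1, where the value should be acc = 7.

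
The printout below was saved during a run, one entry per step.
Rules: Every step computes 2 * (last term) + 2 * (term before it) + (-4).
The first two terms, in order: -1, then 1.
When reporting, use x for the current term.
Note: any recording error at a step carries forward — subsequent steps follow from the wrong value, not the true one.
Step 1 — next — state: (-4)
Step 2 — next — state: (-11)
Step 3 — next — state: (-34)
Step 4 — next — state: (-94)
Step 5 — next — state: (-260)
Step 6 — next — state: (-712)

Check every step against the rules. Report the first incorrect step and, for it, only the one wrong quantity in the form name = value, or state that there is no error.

Recomputing the run from the initial state:
step 1: x = -4
step 2: x = -10
step 3: x = -32
step 4: x = -88
step 5: x = -244
step 6: x = -668
The first disagreement with the printout is at step 2, where the value should be x = -10.

step 2, x = -10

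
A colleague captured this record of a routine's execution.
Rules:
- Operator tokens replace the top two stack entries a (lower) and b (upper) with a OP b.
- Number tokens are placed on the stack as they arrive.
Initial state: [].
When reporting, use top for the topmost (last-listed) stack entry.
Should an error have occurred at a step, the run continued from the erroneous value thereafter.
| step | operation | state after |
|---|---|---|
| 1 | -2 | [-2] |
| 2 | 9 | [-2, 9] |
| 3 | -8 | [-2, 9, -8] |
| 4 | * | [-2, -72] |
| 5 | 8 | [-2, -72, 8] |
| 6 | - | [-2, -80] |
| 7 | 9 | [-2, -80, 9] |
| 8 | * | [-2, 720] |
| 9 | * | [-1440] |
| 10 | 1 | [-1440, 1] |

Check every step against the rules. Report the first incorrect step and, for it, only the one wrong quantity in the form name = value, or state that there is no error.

Recomputing the run from the initial state:
step 1: [-2]
step 2: [-2, 9]
step 3: [-2, 9, -8]
step 4: [-2, -72]
step 5: [-2, -72, 8]
step 6: [-2, -80]
step 7: [-2, -80, 9]
step 8: [-2, -720]
step 9: [1440]
step 10: [1440, 1]
The first disagreement with the record is at step 8, where the value should be top = -720.

step 8, top = -720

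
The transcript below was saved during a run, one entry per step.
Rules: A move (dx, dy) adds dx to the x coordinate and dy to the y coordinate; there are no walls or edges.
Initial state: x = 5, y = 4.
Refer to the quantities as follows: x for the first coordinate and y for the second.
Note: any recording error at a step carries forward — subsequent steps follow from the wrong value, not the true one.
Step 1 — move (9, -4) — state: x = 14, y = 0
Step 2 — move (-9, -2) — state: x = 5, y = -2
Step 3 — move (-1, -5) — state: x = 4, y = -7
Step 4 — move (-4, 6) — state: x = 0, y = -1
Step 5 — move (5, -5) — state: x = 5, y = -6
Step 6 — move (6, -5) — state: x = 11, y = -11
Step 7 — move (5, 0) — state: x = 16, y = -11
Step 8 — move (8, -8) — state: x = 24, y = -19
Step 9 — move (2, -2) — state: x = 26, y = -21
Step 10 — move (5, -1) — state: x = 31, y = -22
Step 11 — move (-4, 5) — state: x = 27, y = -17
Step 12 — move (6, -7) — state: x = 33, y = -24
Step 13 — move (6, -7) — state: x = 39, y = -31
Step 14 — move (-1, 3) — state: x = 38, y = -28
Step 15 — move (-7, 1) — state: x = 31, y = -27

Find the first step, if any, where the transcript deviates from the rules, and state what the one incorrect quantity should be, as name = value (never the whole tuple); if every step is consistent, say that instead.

Recomputing the run from the initial state:
step 1: x = 14, y = 0
step 2: x = 5, y = -2
step 3: x = 4, y = -7
step 4: x = 0, y = -1
step 5: x = 5, y = -6
step 6: x = 11, y = -11
step 7: x = 16, y = -11
step 8: x = 24, y = -19
step 9: x = 26, y = -21
step 10: x = 31, y = -22
step 11: x = 27, y = -17
step 12: x = 33, y = -24
step 13: x = 39, y = -31
step 14: x = 38, y = -28
step 15: x = 31, y = -27
This matches the transcript at every step.

no error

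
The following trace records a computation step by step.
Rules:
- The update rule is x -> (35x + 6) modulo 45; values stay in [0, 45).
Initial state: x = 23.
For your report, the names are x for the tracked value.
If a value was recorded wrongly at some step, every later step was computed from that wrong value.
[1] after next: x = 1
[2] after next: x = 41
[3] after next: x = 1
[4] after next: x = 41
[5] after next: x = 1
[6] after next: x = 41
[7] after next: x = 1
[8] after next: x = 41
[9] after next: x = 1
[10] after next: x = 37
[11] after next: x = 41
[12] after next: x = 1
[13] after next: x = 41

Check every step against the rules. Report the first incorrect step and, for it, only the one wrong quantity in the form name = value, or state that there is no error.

Recomputing the run from the initial state:
step 1: x = 1
step 2: x = 41
step 3: x = 1
step 4: x = 41
step 5: x = 1
step 6: x = 41
step 7: x = 1
step 8: x = 41
step 9: x = 1
step 10: x = 41
step 11: x = 1
step 12: x = 41
step 13: x = 1
The first disagreement with the trace is at step 10, where the value should be x = 41.

step 10, x = 41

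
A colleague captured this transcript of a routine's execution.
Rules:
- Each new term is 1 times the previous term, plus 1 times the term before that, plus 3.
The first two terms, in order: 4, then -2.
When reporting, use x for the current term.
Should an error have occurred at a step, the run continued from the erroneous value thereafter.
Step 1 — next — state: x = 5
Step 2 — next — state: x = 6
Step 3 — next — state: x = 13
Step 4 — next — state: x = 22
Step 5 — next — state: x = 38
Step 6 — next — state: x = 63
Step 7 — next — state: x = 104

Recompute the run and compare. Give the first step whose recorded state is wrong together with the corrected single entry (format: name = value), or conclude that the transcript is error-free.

Recomputing the run from the initial state:
step 1: x = 5
step 2: x = 6
step 3: x = 14
step 4: x = 23
step 5: x = 40
step 6: x = 66
step 7: x = 109
The first disagreement with the transcript is at step 3, where the value should be x = 14.

step 3, x = 14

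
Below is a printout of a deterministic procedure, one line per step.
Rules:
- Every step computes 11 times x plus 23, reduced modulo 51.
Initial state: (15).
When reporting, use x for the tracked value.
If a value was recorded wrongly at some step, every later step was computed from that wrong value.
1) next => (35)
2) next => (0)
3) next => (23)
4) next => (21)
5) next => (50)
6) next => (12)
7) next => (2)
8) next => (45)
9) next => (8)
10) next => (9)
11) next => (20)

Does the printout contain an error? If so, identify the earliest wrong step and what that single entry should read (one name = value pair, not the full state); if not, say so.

Recomputing the run from the initial state:
step 1: x = 35
step 2: x = 0
step 3: x = 23
step 4: x = 21
step 5: x = 50
step 6: x = 12
step 7: x = 2
step 8: x = 45
step 9: x = 8
step 10: x = 9
step 11: x = 20
This matches the printout at every step.

no error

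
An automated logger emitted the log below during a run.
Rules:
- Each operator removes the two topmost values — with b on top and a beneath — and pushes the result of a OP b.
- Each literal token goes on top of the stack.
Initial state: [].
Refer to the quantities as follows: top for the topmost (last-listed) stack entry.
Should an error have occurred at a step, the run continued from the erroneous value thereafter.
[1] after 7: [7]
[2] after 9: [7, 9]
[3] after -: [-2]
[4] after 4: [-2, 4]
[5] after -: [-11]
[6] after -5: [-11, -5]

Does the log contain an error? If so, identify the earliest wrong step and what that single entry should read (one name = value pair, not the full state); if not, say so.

step 1: push 7: top = 7 -> verified
step 2: push 9: top = 9 -> confirmed correct
step 3: 7 - 9 = -2 -> same as recorded
step 4: push 4: top = 4 -> matches
step 5: -2 - 4 = -6 -> this is not what the log shows
First deviation found at step 5; the corrected entry is top = -6.

step 5, top = -6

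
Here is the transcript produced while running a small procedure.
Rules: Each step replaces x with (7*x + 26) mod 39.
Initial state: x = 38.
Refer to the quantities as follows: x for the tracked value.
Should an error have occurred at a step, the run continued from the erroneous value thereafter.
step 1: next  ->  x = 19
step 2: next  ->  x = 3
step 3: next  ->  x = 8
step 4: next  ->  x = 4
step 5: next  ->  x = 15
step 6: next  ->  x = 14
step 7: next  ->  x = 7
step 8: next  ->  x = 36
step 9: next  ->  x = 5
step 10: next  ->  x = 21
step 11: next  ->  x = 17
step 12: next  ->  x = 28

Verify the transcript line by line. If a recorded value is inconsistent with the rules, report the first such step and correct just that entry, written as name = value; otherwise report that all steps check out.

Recomputing the run from the initial state:
step 1: x = 19
step 2: x = 3
step 3: x = 8
step 4: x = 4
step 5: x = 15
step 6: x = 14
step 7: x = 7
step 8: x = 36
step 9: x = 5
step 10: x = 22
step 11: x = 24
step 12: x = 38
The first disagreement with the transcript is at step 10, where the value should be x = 22.

step 10, x = 22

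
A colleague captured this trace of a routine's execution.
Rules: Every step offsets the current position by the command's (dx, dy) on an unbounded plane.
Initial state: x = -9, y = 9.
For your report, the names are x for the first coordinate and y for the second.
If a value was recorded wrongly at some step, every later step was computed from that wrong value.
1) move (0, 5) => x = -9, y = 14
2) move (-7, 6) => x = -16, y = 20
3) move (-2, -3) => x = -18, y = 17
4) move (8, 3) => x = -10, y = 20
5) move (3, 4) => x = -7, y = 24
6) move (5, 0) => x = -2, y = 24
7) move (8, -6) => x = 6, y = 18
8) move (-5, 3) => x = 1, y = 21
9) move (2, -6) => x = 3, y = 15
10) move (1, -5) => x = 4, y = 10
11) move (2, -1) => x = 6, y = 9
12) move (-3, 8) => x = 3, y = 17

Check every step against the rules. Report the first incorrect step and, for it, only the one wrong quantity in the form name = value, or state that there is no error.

1. x = -9 + (0) = -9, y = 9 + (5) = 14 (verified)
2. x = -9 + (-7) = -16, y = 14 + (6) = 20 (in agreement)
3. x = -16 + (-2) = -18, y = 20 + (-3) = 17 (in agreement)
4. x = -18 + (8) = -10, y = 17 + (3) = 20 (confirmed correct)
5. x = -10 + (3) = -7, y = 20 + (4) = 24 (consistent with the trace)
6. x = -7 + (5) = -2, y = 24 + (0) = 24 (exactly as logged)
7. x = -2 + (8) = 6, y = 24 + (-6) = 18 (consistent with the trace)
8. x = 6 + (-5) = 1, y = 18 + (3) = 21 (in agreement)
9. x = 1 + (2) = 3, y = 21 + (-6) = 15 (verified)
10. x = 3 + (1) = 4, y = 15 + (-5) = 10 (confirmed correct)
11. x = 4 + (2) = 6, y = 10 + (-1) = 9 (checks out)
12. x = 6 + (-3) = 3, y = 9 + (8) = 17 (matches)
No step deviates from the rules.

no error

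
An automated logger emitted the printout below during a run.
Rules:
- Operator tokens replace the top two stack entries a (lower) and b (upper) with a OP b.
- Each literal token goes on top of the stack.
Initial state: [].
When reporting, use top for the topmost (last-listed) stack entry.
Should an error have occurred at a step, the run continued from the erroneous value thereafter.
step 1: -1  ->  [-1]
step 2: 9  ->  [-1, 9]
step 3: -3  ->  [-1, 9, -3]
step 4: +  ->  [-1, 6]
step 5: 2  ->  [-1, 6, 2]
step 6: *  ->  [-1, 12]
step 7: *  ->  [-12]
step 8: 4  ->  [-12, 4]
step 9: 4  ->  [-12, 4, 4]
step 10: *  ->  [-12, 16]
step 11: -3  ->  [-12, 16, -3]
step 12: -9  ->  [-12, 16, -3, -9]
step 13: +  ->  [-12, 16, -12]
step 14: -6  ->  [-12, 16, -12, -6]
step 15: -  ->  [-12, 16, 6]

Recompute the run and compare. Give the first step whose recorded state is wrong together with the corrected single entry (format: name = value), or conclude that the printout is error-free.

Recomputing the run from the initial state:
step 1: [-1]
step 2: [-1, 9]
step 3: [-1, 9, -3]
step 4: [-1, 6]
step 5: [-1, 6, 2]
step 6: [-1, 12]
step 7: [-12]
step 8: [-12, 4]
step 9: [-12, 4, 4]
step 10: [-12, 16]
step 11: [-12, 16, -3]
step 12: [-12, 16, -3, -9]
step 13: [-12, 16, -12]
step 14: [-12, 16, -12, -6]
step 15: [-12, 16, -6]
The first disagreement with the printout is at step 15, where the value should be top = -6.

step 15, top = -6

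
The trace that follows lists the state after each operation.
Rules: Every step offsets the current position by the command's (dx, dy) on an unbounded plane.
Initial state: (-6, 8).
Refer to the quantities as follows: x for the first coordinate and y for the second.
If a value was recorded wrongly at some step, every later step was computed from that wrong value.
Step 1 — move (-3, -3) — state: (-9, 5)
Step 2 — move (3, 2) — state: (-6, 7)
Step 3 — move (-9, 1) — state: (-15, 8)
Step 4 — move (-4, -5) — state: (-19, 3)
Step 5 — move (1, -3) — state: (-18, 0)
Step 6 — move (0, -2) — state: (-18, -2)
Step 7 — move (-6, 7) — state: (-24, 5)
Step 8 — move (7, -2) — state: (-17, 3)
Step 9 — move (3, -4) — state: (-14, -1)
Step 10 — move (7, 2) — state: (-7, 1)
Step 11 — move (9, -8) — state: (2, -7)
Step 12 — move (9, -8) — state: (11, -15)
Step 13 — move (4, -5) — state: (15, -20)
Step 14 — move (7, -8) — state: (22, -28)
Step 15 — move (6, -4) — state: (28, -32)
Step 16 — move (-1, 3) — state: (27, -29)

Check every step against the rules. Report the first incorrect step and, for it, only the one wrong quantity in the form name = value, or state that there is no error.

step 1: x = -6 + (-3) = -9, y = 8 + (-3) = 5 -> same as recorded
step 2: x = -9 + (3) = -6, y = 5 + (2) = 7 -> confirmed correct
step 3: x = -6 + (-9) = -15, y = 7 + (1) = 8 -> in agreement
step 4: x = -15 + (-4) = -19, y = 8 + (-5) = 3 -> checks out
step 5: x = -19 + (1) = -18, y = 3 + (-3) = 0 -> no discrepancy
step 6: x = -18 + (0) = -18, y = 0 + (-2) = -2 -> confirmed correct
step 7: x = -18 + (-6) = -24, y = -2 + (7) = 5 -> exactly as logged
step 8: x = -24 + (7) = -17, y = 5 + (-2) = 3 -> agrees with the trace
step 9: x = -17 + (3) = -14, y = 3 + (-4) = -1 -> exactly as logged
step 10: x = -14 + (7) = -7, y = -1 + (2) = 1 -> confirmed correct
step 11: x = -7 + (9) = 2, y = 1 + (-8) = -7 -> verified
step 12: x = 2 + (9) = 11, y = -7 + (-8) = -15 -> in agreement
step 13: x = 11 + (4) = 15, y = -15 + (-5) = -20 -> agrees with the trace
step 14: x = 15 + (7) = 22, y = -20 + (-8) = -28 -> in agreement
step 15: x = 22 + (6) = 28, y = -28 + (-4) = -32 -> consistent with the trace
step 16: x = 28 + (-1) = 27, y = -32 + (3) = -29 -> verified
Nothing is out of place; the run is error-free.

no error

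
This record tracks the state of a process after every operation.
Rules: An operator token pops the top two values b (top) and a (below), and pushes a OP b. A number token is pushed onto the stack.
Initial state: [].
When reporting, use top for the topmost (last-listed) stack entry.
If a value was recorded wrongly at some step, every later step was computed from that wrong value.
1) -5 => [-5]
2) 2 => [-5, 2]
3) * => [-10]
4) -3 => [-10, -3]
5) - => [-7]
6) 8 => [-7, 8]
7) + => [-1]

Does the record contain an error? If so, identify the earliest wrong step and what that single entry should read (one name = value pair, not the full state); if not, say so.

Recomputing the run from the initial state:
step 1: [-5]
step 2: [-5, 2]
step 3: [-10]
step 4: [-10, -3]
step 5: [-7]
step 6: [-7, 8]
step 7: [1]
The first disagreement with the record is at step 7, where the value should be top = 1.

step 7, top = 1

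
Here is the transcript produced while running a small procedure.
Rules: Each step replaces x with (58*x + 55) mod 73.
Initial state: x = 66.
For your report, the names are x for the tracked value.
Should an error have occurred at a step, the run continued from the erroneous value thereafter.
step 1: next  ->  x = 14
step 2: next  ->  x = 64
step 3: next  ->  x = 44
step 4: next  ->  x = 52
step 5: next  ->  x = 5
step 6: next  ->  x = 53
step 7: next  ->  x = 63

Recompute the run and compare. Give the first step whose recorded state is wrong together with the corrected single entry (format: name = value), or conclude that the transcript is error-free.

no error

Step 1: x = (58*66 + 55) mod 73 = 14 — matches.
Step 2: x = (58*14 + 55) mod 73 = 64 — same as recorded.
Step 3: x = (58*64 + 55) mod 73 = 44 — agrees with the transcript.
Step 4: x = (58*44 + 55) mod 73 = 52 — verified.
Step 5: x = (58*52 + 55) mod 73 = 5 — matches.
Step 6: x = (58*5 + 55) mod 73 = 53 — no discrepancy.
Step 7: x = (58*53 + 55) mod 73 = 63 — agrees with the transcript.
Each recorded entry agrees with the recomputation.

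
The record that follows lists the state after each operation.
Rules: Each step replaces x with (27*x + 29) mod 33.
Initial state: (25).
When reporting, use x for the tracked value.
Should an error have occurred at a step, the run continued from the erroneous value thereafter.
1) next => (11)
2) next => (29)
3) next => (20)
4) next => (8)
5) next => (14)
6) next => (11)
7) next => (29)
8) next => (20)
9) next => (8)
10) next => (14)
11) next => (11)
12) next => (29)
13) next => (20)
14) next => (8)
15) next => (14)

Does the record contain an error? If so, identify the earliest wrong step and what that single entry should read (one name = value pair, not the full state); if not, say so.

no error

step 1: x = (27*25 + 29) mod 33 = 11 -> in agreement
step 2: x = (27*11 + 29) mod 33 = 29 -> in agreement
step 3: x = (27*29 + 29) mod 33 = 20 -> same as recorded
step 4: x = (27*20 + 29) mod 33 = 8 -> verified
step 5: x = (27*8 + 29) mod 33 = 14 -> in agreement
step 6: x = (27*14 + 29) mod 33 = 11 -> exactly as logged
step 7: x = (27*11 + 29) mod 33 = 29 -> checks out
step 8: x = (27*29 + 29) mod 33 = 20 -> verified
step 9: x = (27*20 + 29) mod 33 = 8 -> exactly as logged
step 10: x = (27*8 + 29) mod 33 = 14 -> agrees with the record
step 11: x = (27*14 + 29) mod 33 = 11 -> exactly as logged
step 12: x = (27*11 + 29) mod 33 = 29 -> matches
step 13: x = (27*29 + 29) mod 33 = 20 -> checks out
step 14: x = (27*20 + 29) mod 33 = 8 -> checks out
step 15: x = (27*8 + 29) mod 33 = 14 -> matches
All steps check out; nothing to correct.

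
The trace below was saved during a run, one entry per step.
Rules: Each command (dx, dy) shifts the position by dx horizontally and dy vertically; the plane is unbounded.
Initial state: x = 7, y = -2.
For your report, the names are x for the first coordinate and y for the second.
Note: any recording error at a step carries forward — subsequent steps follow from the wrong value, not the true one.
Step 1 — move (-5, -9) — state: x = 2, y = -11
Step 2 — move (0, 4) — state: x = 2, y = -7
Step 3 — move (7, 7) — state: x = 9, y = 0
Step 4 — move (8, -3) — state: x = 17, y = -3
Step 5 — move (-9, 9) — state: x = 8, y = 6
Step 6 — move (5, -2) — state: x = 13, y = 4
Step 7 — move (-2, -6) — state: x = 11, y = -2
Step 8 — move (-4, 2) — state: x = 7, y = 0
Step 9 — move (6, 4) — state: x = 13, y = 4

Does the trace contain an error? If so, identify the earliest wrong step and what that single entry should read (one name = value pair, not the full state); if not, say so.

no error

Recomputing the run from the initial state:
step 1: x = 2, y = -11
step 2: x = 2, y = -7
step 3: x = 9, y = 0
step 4: x = 17, y = -3
step 5: x = 8, y = 6
step 6: x = 13, y = 4
step 7: x = 11, y = -2
step 8: x = 7, y = 0
step 9: x = 13, y = 4
This matches the trace at every step.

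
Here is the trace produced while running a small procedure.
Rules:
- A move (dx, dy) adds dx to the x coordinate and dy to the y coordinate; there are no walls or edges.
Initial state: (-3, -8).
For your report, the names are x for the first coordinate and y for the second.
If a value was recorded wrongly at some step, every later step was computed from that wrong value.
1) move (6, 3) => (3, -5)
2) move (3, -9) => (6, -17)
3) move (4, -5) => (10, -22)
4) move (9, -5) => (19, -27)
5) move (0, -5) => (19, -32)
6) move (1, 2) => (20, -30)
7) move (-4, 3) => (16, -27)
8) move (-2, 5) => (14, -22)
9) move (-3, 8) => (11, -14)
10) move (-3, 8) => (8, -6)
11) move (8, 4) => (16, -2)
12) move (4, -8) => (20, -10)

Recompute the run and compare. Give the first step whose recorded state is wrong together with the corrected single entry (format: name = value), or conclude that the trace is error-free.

Step 1: x = -3 + (6) = 3, y = -8 + (3) = -5 — checks out.
Step 2: x = 3 + (3) = 6, y = -5 + (-9) = -14 — first mismatch against the trace.
So the first discrepancy is step 2, where the right value is y = -14.

step 2, y = -14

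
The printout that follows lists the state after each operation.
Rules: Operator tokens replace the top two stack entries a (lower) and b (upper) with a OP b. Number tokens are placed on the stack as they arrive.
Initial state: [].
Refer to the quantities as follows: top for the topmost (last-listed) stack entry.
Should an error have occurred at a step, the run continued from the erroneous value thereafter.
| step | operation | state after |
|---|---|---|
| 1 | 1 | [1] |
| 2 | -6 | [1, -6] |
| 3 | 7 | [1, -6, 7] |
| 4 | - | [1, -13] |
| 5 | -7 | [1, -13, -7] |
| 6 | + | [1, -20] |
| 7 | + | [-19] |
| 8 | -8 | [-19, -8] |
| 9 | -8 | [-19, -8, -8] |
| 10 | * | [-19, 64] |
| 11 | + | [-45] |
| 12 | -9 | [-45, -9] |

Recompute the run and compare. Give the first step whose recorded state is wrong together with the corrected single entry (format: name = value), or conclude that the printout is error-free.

step 11, top = 45

Recomputing the run from the initial state:
step 1: [1]
step 2: [1, -6]
step 3: [1, -6, 7]
step 4: [1, -13]
step 5: [1, -13, -7]
step 6: [1, -20]
step 7: [-19]
step 8: [-19, -8]
step 9: [-19, -8, -8]
step 10: [-19, 64]
step 11: [45]
step 12: [45, -9]
The first disagreement with the printout is at step 11, where the value should be top = 45.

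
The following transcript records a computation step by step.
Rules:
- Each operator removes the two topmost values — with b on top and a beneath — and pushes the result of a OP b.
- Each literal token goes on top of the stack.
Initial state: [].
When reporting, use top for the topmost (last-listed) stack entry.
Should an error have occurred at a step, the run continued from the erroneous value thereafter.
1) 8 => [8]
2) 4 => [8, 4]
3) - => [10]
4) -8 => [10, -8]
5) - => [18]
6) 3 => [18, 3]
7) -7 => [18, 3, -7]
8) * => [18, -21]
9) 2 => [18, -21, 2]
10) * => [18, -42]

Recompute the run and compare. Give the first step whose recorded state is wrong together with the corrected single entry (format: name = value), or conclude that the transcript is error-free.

1. push 8: top = 8 (same as recorded)
2. push 4: top = 4 (verified)
3. 8 - 4 = 4 (the entry is off here)
Step 3 is the first one off; corrected, top = 4.

step 3, top = 4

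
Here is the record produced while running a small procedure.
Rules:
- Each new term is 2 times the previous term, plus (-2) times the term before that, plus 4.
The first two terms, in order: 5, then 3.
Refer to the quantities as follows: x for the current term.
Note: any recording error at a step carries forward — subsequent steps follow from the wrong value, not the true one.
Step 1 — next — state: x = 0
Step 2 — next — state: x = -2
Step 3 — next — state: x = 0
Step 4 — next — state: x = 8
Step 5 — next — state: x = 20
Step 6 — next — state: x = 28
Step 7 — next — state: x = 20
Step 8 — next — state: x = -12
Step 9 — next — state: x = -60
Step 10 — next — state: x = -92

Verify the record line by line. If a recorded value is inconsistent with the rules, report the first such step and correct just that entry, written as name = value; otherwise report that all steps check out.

step 1: x = 2*(3) + (-2)*(5) + (4) = 0 -> matches
step 2: x = 2*(0) + (-2)*(3) + (4) = -2 -> exactly as logged
step 3: x = 2*(-2) + (-2)*(0) + (4) = 0 -> in agreement
step 4: x = 2*(0) + (-2)*(-2) + (4) = 8 -> no discrepancy
step 5: x = 2*(8) + (-2)*(0) + (4) = 20 -> in agreement
step 6: x = 2*(20) + (-2)*(8) + (4) = 28 -> exactly as logged
step 7: x = 2*(28) + (-2)*(20) + (4) = 20 -> verified
step 8: x = 2*(20) + (-2)*(28) + (4) = -12 -> no discrepancy
step 9: x = 2*(-12) + (-2)*(20) + (4) = -60 -> verified
step 10: x = 2*(-60) + (-2)*(-12) + (4) = -92 -> checks out
Nothing is out of place; the run is error-free.

no error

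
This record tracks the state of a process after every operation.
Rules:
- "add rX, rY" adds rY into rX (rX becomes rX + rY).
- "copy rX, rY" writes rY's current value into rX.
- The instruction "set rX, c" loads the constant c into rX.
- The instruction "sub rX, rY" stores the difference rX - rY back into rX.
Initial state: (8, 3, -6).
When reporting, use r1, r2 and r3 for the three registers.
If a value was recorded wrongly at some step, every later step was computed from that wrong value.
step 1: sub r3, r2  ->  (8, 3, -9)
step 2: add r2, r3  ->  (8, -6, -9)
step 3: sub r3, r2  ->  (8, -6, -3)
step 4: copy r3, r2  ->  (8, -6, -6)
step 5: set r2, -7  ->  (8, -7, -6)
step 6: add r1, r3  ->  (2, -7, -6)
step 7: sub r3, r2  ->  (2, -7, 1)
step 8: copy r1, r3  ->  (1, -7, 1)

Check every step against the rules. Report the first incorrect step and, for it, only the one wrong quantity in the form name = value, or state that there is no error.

Recomputing the run from the initial state:
step 1: r1 = 8, r2 = 3, r3 = -9
step 2: r1 = 8, r2 = -6, r3 = -9
step 3: r1 = 8, r2 = -6, r3 = -3
step 4: r1 = 8, r2 = -6, r3 = -6
step 5: r1 = 8, r2 = -7, r3 = -6
step 6: r1 = 2, r2 = -7, r3 = -6
step 7: r1 = 2, r2 = -7, r3 = 1
step 8: r1 = 1, r2 = -7, r3 = 1
This matches the record at every step.

no error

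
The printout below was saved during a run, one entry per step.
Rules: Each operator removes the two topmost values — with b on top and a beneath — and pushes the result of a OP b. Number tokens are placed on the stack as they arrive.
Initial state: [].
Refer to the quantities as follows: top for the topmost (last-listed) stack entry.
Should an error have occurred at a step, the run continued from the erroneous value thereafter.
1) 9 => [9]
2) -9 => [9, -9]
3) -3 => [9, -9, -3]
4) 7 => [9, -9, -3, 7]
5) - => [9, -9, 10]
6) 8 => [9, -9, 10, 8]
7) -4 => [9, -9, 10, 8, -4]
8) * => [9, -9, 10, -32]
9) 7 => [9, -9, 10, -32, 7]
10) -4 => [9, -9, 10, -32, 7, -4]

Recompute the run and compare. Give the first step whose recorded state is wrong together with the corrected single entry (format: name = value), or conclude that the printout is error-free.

step 1: push 9: top = 9 -> no discrepancy
step 2: push -9: top = -9 -> consistent with the printout
step 3: push -3: top = -3 -> in agreement
step 4: push 7: top = 7 -> matches
step 5: -3 - 7 = -10 -> the entry is off here
That makes step 5 the first incorrect line — top = -10 is what it should show.

step 5, top = -10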